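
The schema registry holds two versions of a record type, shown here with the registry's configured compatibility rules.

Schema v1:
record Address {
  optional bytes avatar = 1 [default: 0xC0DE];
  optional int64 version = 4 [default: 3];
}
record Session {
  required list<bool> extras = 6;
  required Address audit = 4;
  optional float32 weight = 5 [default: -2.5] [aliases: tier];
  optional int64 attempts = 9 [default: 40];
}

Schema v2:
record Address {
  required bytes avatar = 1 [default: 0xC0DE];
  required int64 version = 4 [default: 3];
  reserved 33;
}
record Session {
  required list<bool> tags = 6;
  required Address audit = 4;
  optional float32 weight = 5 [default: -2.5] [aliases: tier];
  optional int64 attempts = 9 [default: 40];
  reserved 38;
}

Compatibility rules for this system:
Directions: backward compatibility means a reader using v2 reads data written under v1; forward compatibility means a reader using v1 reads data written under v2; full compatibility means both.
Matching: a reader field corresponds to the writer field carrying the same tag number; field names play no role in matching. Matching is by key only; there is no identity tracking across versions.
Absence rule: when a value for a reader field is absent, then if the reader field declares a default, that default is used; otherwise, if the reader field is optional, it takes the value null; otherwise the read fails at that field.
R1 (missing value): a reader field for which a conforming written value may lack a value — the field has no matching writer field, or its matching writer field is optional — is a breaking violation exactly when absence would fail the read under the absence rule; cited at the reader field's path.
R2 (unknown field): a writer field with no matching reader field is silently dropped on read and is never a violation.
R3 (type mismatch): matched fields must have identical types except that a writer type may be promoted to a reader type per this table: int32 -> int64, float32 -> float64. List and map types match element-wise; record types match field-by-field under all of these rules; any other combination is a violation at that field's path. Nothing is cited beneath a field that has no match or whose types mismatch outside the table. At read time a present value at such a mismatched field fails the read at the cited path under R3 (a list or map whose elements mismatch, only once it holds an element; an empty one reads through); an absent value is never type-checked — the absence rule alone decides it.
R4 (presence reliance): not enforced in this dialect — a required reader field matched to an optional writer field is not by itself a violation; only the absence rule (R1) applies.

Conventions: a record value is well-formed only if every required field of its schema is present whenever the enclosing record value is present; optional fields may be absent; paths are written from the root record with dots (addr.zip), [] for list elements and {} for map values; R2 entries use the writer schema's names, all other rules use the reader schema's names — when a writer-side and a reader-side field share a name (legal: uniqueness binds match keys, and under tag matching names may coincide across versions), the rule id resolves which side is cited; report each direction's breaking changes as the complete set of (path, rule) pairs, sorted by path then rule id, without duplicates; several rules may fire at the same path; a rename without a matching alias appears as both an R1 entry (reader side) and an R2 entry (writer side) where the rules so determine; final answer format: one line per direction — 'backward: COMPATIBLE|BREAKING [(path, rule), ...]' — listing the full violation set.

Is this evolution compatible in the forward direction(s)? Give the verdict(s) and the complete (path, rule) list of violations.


arrows below run writer -> reader for Session
forward on Session — v1 reading data written by v2:
  extras: list<bool> -> list<bool>, writer required; from tags
  audit: Address -> Address, writer required; from audit
  weight: float32 -> float32, writer optional; from weight
  attempts: int64 -> int64, writer optional; from attempts
  audit.avatar: bytes -> bytes, writer required; from audit.avatar
  audit.version: int64 -> int64, writer required; from audit.version
  => forward verdict for Session: COMPATIBLE, no violations
diffs on Session not affecting the asked answer:
  renamed field extras to tags in record Session -> inert for the asked Session verdict: nothing fires
  field avatar in record Address: optional changed to required -> inert for the asked Session verdict: nothing fires
  field version in record Address: optional changed to required -> inert for the asked Session verdict: nothing fires

forward: COMPATIBLE []


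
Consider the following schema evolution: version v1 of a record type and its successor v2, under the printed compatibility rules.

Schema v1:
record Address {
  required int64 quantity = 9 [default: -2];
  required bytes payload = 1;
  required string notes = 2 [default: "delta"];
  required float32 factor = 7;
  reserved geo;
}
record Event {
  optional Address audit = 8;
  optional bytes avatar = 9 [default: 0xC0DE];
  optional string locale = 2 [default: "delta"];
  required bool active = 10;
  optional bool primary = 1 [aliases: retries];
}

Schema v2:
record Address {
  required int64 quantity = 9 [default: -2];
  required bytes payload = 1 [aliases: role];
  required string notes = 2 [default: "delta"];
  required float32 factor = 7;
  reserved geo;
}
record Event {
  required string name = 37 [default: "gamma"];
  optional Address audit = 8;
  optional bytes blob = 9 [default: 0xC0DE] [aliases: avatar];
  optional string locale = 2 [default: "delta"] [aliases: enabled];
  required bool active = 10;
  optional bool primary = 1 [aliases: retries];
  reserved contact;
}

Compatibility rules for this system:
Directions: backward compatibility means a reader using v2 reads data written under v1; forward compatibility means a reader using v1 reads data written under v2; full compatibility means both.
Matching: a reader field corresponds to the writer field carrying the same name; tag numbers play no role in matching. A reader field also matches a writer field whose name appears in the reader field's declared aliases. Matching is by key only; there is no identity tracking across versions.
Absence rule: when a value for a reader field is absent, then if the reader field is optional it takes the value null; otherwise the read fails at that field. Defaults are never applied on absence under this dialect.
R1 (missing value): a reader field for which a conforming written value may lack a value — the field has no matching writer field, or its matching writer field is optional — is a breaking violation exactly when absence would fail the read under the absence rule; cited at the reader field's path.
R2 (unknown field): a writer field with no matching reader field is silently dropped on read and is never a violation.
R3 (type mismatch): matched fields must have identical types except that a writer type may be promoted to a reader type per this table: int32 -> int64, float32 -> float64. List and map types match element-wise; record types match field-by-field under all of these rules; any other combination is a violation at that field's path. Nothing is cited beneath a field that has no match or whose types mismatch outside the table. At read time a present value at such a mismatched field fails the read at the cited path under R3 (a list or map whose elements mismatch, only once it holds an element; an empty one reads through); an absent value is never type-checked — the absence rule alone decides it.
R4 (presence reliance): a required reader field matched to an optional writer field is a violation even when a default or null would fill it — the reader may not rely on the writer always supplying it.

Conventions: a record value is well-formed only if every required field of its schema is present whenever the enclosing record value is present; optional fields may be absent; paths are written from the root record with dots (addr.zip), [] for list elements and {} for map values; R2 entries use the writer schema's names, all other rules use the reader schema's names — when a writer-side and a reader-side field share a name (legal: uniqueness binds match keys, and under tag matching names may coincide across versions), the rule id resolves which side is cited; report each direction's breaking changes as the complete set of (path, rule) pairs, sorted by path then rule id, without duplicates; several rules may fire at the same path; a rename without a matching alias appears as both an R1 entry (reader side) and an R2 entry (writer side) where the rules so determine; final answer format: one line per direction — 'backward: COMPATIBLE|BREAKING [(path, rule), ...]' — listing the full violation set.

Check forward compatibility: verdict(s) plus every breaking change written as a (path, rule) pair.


forward: COMPATIBLE []

the writer's type comes first in each Event pair
forward analysis of Event with v1 as reader and v2 as writer:
  Address -> Address, writer optional: audit aligns to audit
  no writer field matches reader avatar
  string -> string, writer optional: locale aligns to locale
  bool -> bool, writer required: active aligns to active
  bool -> bool, writer optional: primary aligns to primary
  writer field name has no reader counterpart
  writer field blob has no reader counterpart
  int64 -> int64, writer required: audit.quantity aligns to audit.quantity
  bytes -> bytes, writer required: audit.payload aligns to audit.payload
  string -> string, writer required: audit.notes aligns to audit.notes
  float32 -> float32, writer required: audit.factor aligns to audit.factor
  nothing fires on Event: forward is COMPATIBLE
ruling out the remaining Event differences:
  added field name to record Event: required string, tag 37, default "gamma" (in v2 it sits immediately before audit) -> fires only in the backward direction of Event, which is not asked here
  renamed field avatar to blob in record Event (alias avatar declared on the renamed field) -> triggers nothing under Event's printed rules — same verdict


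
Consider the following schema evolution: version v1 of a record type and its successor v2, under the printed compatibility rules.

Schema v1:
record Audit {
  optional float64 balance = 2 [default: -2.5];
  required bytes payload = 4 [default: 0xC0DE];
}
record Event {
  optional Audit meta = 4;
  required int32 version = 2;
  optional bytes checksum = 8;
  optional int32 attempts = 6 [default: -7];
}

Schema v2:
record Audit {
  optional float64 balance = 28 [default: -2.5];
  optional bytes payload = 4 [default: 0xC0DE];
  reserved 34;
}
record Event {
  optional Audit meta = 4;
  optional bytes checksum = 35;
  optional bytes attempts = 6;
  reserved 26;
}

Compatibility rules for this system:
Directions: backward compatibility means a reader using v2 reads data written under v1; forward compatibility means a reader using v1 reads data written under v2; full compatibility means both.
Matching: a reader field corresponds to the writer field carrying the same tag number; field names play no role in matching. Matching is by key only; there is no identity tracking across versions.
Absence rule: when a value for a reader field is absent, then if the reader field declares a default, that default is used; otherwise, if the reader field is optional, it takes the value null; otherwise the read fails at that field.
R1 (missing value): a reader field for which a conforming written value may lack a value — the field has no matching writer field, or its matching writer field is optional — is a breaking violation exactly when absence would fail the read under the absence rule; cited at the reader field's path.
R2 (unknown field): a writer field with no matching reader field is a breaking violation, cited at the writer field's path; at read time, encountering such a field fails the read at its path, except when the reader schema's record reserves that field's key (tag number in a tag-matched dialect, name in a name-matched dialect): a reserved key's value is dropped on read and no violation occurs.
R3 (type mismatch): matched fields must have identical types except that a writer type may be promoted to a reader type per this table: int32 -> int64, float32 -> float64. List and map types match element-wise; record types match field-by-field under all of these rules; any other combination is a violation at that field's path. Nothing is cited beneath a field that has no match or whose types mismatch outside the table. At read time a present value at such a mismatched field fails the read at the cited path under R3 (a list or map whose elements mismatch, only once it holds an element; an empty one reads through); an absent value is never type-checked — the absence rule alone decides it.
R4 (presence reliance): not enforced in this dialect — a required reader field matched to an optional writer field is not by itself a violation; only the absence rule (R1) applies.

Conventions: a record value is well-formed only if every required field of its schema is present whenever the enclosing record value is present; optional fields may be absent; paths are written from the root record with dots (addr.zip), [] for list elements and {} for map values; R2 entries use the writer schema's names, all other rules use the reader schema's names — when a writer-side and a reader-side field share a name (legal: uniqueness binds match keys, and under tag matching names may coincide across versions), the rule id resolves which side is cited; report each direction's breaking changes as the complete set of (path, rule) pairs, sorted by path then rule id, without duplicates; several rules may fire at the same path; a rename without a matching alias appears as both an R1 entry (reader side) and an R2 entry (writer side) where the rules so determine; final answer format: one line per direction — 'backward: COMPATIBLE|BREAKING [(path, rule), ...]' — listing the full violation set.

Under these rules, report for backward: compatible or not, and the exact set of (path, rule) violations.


the writer's type comes first in each Event pair
checking backward for Event: reader v2 against writer v1:
  meta <- meta (Audit -> Audit, writer optional)
  no writer field matches reader checksum
  attempts <- attempts (int32 -> bytes, writer optional)
  leftover writer field: version
  leftover writer field: checksum
  no writer field matches reader meta.balance
  meta.payload <- meta.payload (bytes -> bytes, writer required)
  leftover writer field: meta.balance
  R3 fires at attempts
  R2 fires at checksum
  R2 fires at meta.balance
  R2 fires at version
  => backward: BREAKING (4)
diffs on Event not affecting the asked answer:
  field payload in record Audit: required changed to optional -> triggers nothing under Event's printed rules — same verdict

backward: BREAKING [(attempts, R3), (checksum, R2), (meta.balance, R2), (version, R2)]


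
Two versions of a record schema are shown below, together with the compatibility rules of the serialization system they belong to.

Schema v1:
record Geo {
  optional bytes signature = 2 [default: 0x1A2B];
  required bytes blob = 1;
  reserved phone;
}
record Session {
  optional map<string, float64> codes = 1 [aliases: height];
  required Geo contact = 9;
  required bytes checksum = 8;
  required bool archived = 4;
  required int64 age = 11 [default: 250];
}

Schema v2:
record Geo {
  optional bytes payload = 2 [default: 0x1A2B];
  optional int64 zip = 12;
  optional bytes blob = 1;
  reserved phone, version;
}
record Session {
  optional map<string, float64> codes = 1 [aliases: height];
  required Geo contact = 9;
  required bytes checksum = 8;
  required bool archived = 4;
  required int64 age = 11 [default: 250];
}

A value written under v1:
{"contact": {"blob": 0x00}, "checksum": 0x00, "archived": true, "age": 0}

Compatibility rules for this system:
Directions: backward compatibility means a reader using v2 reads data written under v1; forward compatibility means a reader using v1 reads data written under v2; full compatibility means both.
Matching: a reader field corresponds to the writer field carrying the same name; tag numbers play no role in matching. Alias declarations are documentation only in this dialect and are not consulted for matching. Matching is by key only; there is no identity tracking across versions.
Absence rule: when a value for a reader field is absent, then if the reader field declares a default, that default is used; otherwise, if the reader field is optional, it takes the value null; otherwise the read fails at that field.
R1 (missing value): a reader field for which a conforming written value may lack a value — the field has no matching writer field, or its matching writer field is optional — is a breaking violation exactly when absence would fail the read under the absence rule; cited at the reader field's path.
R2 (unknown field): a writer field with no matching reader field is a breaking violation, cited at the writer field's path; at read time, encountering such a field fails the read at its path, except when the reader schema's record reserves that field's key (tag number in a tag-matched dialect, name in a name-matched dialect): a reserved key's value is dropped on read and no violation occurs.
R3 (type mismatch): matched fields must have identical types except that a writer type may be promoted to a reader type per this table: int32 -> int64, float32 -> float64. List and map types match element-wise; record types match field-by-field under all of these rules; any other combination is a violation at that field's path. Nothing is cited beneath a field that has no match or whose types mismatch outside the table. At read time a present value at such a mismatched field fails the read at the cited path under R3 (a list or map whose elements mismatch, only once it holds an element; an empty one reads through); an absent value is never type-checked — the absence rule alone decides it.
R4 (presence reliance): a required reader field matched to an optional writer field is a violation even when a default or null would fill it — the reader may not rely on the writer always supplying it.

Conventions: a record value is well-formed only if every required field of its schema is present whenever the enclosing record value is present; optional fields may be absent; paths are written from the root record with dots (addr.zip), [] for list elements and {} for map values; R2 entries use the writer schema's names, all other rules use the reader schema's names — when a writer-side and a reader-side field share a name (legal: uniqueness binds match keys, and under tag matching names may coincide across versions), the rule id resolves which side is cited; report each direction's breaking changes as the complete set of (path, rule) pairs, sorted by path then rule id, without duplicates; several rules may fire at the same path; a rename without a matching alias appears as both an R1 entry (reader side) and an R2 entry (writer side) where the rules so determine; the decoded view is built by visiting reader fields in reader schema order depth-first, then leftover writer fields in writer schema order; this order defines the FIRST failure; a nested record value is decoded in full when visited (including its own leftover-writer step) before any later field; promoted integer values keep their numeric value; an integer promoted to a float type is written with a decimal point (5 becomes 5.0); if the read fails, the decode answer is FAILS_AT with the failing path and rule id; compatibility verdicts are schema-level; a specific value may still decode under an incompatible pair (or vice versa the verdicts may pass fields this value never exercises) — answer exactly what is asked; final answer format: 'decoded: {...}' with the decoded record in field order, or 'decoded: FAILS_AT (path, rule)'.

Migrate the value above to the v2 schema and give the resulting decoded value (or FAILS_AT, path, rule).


decoded: {"codes": null, "contact": {"payload": 0x1A2B, "zip": null, "blob": 0x00}, "checksum": 0x00, "archived": true, "age": 0}

arrows below run writer -> reader for Session
decode walk for Session under reader schema v2:
  codes := null (missing; optional => null)
  contact.payload := 0x1A2B (missing; default applied)
  contact.zip := null (missing; optional => null)
  contact.blob := 0x00
  checksum := 0x00
  archived := true
  age := 0
  => decoded: {"codes": null, "contact": {"payload": 0x1A2B, "zip": null, "blob": 0x00}, "checksum": 0x00, "archived": true, "age": 0}
the rest of the Session diff is inert for this question:
  field blob in record Geo: required changed to optional -> matters for Session compatibility verdicts, not for this value's decode


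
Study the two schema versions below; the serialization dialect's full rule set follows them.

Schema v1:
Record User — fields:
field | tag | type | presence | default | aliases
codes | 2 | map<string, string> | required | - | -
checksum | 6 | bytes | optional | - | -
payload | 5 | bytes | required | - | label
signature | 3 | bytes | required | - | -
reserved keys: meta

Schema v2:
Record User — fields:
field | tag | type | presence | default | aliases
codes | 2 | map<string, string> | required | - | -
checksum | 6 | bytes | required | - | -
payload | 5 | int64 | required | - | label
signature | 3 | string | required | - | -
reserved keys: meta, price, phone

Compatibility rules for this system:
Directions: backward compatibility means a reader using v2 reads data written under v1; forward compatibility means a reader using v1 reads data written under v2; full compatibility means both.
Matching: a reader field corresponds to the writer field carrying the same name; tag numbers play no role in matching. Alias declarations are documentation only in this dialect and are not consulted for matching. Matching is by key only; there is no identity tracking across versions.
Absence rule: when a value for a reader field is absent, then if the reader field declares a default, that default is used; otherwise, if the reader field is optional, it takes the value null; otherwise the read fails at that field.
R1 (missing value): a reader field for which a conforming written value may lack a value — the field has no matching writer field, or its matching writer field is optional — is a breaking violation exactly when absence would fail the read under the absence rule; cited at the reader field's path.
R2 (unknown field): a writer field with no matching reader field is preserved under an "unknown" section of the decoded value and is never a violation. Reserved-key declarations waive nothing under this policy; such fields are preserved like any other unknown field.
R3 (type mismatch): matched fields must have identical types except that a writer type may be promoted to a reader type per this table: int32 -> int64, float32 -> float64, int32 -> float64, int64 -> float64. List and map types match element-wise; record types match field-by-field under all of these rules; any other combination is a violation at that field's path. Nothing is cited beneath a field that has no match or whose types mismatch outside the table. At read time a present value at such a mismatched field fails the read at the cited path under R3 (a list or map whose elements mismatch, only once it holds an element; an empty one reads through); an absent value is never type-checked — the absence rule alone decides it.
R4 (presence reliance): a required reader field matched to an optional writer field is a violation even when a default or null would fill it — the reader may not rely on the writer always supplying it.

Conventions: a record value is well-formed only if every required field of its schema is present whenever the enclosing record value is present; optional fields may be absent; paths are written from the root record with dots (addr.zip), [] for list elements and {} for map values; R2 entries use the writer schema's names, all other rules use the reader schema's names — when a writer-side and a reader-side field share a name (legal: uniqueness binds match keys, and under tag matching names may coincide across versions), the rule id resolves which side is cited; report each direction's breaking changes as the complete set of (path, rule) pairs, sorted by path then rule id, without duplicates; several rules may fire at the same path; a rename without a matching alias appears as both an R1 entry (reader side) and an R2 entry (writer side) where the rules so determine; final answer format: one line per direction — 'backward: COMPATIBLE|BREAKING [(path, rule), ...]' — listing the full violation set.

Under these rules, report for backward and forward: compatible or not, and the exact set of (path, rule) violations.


backward: BREAKING [(checksum, R1), (checksum, R4), (payload, R3), (signature, R3)]; forward: BREAKING [(payload, R3), (signature, R3)]

arrows below run writer -> reader for User
checking backward for User: reader v2 against writer v1:
  writer required, map<string, string> -> map<string, string>: reader codes maps from writer codes
  writer optional, bytes -> bytes: reader checksum maps from writer checksum
  writer required, bytes -> int64: reader payload maps from writer payload
  writer required, bytes -> string: reader signature maps from writer signature
  breaking: (checksum, R1)
  breaking: (checksum, R4)
  breaking: (payload, R3)
  breaking: (signature, R3)
  => 4 violation(s): backward is BREAKING for User
checking forward for User: reader v1 against writer v2:
  writer required, map<string, string> -> map<string, string>: reader codes maps from writer codes
  writer required, bytes -> bytes: reader checksum maps from writer checksum
  writer required, int64 -> bytes: reader payload maps from writer payload
  writer required, string -> bytes: reader signature maps from writer signature
  breaking: (payload, R3)
  breaking: (signature, R3)
  => 2 violation(s): forward is BREAKING for User


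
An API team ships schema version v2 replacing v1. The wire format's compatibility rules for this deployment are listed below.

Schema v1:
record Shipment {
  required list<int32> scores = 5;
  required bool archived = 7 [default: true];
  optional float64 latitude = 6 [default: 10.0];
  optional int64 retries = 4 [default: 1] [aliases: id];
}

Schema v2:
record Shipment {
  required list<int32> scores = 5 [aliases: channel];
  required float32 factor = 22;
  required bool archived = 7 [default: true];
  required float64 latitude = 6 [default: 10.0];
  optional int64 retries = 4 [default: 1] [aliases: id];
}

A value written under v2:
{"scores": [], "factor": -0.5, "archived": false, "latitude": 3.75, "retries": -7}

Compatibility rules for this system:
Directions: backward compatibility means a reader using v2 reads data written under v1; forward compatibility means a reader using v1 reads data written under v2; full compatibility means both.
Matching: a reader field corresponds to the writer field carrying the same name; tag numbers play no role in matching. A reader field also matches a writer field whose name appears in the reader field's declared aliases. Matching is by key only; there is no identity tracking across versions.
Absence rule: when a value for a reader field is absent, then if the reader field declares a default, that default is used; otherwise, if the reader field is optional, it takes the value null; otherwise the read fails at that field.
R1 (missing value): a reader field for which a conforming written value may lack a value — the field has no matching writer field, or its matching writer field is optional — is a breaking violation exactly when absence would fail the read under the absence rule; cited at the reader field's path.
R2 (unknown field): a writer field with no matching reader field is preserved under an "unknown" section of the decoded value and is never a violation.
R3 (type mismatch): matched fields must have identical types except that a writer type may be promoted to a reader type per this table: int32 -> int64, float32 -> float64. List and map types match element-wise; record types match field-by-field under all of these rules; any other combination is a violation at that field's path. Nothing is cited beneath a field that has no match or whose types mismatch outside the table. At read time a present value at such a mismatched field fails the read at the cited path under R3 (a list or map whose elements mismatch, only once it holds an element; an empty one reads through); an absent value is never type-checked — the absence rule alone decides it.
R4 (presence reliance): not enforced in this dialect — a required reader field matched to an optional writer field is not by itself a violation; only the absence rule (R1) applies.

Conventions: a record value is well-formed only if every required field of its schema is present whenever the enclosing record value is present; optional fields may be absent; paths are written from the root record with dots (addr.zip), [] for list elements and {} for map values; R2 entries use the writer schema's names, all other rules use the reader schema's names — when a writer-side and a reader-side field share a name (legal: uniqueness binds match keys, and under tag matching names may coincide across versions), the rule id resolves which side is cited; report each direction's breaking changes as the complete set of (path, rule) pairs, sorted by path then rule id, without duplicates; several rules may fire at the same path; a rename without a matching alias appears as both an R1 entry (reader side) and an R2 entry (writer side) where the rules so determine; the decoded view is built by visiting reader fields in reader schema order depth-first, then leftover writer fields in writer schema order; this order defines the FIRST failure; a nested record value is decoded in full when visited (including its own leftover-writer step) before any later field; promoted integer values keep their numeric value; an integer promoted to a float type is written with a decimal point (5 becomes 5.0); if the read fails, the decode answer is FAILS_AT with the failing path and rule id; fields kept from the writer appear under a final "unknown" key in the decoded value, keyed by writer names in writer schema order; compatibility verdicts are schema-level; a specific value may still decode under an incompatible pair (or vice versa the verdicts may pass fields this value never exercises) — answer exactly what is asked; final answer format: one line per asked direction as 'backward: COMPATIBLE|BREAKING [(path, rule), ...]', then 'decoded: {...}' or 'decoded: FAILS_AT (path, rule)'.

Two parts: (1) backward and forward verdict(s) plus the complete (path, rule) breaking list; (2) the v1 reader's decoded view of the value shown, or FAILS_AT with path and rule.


in Shipment below, arrows point writer -> reader
backward on Shipment — v2 reading data written by v1:
  list<int32> -> list<int32>, writer required: scores aligns to scores
  factor: no writer-side match
  bool -> bool, writer required: archived aligns to archived
  float64 -> float64, writer optional: latitude aligns to latitude
  int64 -> int64, writer optional: retries aligns to retries
  rule R1 violated at factor
  => backward: BREAKING (1)
forward on Shipment — v1 reading data written by v2:
  list<int32> -> list<int32>, writer required: scores aligns to scores
  bool -> bool, writer required: archived aligns to archived
  float64 -> float64, writer required: latitude aligns to latitude
  int64 -> int64, writer optional: retries aligns to retries
  writer field factor has no reader counterpart
  nothing fires on Shipment: forward is COMPATIBLE
decoding the Shipment value with the v1 reader:
  scores := []
  archived := false
  latitude := 3.75
  retries := -7
  writer factor: kept under "unknown"
  => decoded: {"scores": [], "archived": false, "latitude": 3.75, "retries": -7, "unknown": {"factor": -0.5}}

backward: BREAKING [(factor, R1)]; forward: COMPATIBLE []; decoded: {"scores": [], "archived": false, "latitude": 3.75, "retries": -7, "unknown": {"factor": -0.5}}


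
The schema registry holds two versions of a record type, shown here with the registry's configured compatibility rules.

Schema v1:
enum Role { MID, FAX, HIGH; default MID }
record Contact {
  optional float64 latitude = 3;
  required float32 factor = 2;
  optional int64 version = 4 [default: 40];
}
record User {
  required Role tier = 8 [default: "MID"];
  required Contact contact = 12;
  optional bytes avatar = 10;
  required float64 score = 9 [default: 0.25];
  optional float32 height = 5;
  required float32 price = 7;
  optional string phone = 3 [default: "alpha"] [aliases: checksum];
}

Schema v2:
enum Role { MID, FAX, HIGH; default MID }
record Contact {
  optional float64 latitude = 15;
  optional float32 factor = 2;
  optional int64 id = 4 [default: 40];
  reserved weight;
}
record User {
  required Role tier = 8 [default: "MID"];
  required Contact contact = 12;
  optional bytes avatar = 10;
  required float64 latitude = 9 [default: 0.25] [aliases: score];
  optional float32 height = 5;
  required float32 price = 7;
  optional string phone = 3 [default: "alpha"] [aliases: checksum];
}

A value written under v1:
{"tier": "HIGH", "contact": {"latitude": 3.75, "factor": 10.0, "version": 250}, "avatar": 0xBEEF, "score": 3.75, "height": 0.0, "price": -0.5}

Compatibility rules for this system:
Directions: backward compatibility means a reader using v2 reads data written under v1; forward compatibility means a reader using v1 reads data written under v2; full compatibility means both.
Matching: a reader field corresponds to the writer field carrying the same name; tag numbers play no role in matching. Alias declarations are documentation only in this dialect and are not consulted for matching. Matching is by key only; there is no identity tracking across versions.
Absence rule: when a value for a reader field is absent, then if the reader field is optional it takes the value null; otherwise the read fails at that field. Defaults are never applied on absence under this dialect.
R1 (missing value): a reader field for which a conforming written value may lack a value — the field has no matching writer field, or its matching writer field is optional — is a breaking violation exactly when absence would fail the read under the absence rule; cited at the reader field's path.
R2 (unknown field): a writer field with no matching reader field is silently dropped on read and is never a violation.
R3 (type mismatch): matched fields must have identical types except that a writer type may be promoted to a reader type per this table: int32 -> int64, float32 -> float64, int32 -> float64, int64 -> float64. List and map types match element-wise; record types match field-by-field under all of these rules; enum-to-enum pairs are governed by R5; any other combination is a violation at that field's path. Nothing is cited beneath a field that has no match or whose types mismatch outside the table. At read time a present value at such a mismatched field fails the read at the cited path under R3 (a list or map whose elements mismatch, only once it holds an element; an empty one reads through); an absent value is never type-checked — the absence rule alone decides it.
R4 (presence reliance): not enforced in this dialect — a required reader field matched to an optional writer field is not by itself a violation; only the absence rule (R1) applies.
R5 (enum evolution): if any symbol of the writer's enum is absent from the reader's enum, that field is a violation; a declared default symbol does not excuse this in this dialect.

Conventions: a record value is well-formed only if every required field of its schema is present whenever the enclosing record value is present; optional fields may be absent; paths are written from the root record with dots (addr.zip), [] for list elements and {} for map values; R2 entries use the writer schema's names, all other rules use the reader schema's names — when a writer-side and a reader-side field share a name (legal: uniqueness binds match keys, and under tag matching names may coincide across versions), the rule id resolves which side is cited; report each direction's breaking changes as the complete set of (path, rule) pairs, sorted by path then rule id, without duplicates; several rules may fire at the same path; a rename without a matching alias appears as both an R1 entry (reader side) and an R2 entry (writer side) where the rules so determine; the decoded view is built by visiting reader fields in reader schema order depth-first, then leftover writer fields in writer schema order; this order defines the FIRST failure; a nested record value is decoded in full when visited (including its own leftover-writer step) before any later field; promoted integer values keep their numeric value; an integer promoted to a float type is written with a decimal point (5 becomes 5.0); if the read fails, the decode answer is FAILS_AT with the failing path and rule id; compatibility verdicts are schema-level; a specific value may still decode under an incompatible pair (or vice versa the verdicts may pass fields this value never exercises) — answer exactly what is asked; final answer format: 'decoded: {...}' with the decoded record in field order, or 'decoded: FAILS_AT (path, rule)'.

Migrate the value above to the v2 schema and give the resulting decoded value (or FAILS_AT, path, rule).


each type pair in User: writer, then reader
decode walk for User under reader schema v2:
  tier := "HIGH"
  contact.latitude := 3.75
  contact.factor := 10.0
  contact.id := null (absent, optional -> null)
  writer contact.version: unknown -> dropped
  avatar := 0xBEEF
  read fails at latitude under R1 (no fill)
  => FAILS_AT (latitude, R1)
checking off the User differences that do not matter here:
  renamed field version to id in record Contact -> fires no rule on User under this dialect and leaves the result unchanged
  field factor in record Contact: required changed to optional -> changes User's schema-level verdicts only — the decode of this value is the same

decoded: FAILS_AT (latitude, R1)


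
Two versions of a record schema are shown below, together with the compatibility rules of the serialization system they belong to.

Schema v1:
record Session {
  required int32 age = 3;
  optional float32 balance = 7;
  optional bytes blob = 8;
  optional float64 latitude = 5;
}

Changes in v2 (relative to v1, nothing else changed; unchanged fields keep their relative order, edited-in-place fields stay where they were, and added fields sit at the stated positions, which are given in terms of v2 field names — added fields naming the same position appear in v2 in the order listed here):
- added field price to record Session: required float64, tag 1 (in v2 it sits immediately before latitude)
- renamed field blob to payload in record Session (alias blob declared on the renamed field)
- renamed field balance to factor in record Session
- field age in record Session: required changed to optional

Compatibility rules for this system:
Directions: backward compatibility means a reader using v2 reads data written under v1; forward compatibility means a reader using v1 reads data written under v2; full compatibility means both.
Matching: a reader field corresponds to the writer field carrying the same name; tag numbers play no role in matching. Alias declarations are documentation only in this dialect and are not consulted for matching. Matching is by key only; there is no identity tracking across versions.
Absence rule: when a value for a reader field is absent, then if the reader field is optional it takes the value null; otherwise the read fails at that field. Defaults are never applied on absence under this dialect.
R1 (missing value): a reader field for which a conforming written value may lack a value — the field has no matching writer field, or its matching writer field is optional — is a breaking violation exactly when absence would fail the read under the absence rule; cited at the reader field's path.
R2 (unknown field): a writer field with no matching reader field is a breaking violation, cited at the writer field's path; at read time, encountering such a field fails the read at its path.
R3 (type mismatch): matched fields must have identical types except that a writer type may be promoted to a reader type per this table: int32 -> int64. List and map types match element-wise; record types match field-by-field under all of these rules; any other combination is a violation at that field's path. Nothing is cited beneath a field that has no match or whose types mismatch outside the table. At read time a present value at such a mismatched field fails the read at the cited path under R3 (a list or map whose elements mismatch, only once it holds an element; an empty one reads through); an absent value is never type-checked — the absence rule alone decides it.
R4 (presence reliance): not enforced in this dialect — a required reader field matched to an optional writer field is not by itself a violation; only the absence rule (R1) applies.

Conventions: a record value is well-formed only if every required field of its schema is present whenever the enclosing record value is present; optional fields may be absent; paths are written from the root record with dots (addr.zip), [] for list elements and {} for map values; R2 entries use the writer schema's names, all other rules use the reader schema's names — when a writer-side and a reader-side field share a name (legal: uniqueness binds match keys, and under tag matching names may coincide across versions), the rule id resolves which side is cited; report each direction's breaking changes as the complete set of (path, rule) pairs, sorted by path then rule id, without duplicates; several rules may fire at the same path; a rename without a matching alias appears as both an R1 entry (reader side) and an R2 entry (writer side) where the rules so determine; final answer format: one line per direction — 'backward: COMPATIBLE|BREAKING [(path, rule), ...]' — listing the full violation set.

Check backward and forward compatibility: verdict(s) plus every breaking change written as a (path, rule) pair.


in Session below, arrows point writer -> reader
backward analysis of Session with v2 as reader and v1 as writer:
  int32 -> int32, writer required: age aligns to age
  factor has no writer counterpart
  payload has no writer counterpart
  price has no writer counterpart
  float64 -> float64, writer optional: latitude aligns to latitude
  writer balance: unknown to reader
  writer blob: unknown to reader
  breaking: (balance, R2)
  breaking: (blob, R2)
  breaking: (price, R1)
  backward on Session therefore BREAKING (3)
forward analysis of Session with v1 as reader and v2 as writer:
  int32 -> int32, writer optional: age aligns to age
  balance has no writer counterpart
  blob has no writer counterpart
  float64 -> float64, writer optional: latitude aligns to latitude
  writer factor: unknown to reader
  writer payload: unknown to reader
  writer price: unknown to reader
  breaking: (age, R1)
  breaking: (factor, R2)
  breaking: (payload, R2)
  breaking: (price, R2)
  forward on Session therefore BREAKING (4)

backward: BREAKING [(balance, R2), (blob, R2), (price, R1)]; forward: BREAKING [(age, R1), (factor, R2), (payload, R2), (price, R2)]
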